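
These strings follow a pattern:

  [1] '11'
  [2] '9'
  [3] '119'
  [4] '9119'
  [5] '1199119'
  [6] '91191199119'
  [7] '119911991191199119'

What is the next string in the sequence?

Each term (from the third on) is the two preceding terms concatenated in order: term 3 = 11·9 = 119.
Continuing: 91191199119 · 119911991191199119 gives term 8.

91191199119119911991191199119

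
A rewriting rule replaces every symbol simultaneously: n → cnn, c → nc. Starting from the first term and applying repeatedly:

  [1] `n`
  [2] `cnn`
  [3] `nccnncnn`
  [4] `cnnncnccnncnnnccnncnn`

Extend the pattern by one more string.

nccnncnncnnnccnnncnccnncnnnccnncnncnnncnccnncnnnccnncnn

Applying the rule to each of the 21 symbols of cnnncnccnncnnnccnncnn gives the pieces nc cnn cnn cnn nc cnn nc nc cnn cnn nc cnn cnn cnn nc nc cnn cnn nc cnn cnn, which concatenate to the answer.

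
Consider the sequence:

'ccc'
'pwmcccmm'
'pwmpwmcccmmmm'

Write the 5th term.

pwmpwmpwmpwmcccmmmmmmmm

s(k+1) = pwm·s(k)·mm, so each term gains pwm as a prefix and mm as a suffix.
From pwmpwmcccmmmm, 2 further steps: pwmpwmcccmmmm → pwmpwmpwmcccmmmmmm → (answer).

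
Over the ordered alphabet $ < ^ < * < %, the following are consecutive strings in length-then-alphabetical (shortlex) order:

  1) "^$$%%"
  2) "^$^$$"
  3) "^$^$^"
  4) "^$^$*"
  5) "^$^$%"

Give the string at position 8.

Advancing 3 positions from ^$^$% through ^$^$% → ^$^^$ → ^$^^^ reaches term 8.

^$^^*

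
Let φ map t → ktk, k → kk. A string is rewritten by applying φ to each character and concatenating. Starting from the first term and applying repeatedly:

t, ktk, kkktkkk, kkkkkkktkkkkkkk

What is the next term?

kkkkkkkkkkkkkkktkkkkkkkkkkkkkkk

Applying the rule to each of the 15 symbols of kkkkkkktkkkkkkk gives the pieces kk kk kk kk kk kk kk ktk kk kk kk kk kk kk kk, which concatenate to the answer.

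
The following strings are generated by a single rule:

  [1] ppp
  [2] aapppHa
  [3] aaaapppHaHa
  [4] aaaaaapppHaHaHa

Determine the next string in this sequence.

aaaaaaaapppHaHaHaHa

s(k+1) = aa·s(k)·Ha, so each term gains aa as a prefix and Ha as a suffix.
So the next term is aa·aaaaaapppHaHaHa·Ha.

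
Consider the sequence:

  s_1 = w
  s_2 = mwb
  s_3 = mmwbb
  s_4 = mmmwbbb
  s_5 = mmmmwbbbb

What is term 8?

Every step adds m to the front and b to the end of the previous string.
From mmmmwbbbb, 3 further steps: mmmmwbbbb → mmmmmwbbbbb → mmmmmmwbbbbbb → (answer).

mmmmmmmwbbbbbbb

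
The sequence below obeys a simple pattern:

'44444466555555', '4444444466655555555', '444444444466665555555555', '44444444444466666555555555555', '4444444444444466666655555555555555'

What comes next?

Term n consists of 2n 4's, followed by n-1 6's, followed by 2n 5's, where the shown terms are n = 3, 4, 5, 6, 7.
At n = 8 the blocks have lengths 16, 7, 16.

444444444444444466666665555555555555555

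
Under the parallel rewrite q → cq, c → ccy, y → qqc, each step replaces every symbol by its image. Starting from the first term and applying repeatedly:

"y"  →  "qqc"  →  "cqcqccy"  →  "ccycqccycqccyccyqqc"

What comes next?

ccyccyqqcccycqccyccyqqcccycqccyccyqqcccyccyqqccqcqccy

φ(ccycqccycqccyccyqqc) expands symbol-by-symbol to ccy ccy qqc ccy cq ccy ccy qqc ccy cq ccy ccy qqc ccy ccy qqc cq cq ccy; joining the 19 pieces gives the next term.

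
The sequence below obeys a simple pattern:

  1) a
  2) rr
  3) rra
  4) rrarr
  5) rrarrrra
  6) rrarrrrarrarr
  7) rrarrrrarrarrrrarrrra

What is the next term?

rrarrrrarrarrrrarrrrarrarrrrarrarr

This is a Fibonacci-style word recurrence s(k) = s(k−1)·s(k−2): e.g. rr·a = rra.
Continuing: rrarrrrarrarrrrarrrra · rrarrrrarrarr gives term 8.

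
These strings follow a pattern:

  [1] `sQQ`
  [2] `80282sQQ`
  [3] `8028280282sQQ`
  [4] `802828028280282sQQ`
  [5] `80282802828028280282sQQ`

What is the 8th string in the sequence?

80282802828028280282802828028280282sQQ

The strings grow by a fixed prefix 80282 each time.
From 80282802828028280282sQQ, 3 further steps: 80282802828028280282sQQ → 8028280282802828028280282sQQ → 802828028280282802828028280282sQQ → (answer).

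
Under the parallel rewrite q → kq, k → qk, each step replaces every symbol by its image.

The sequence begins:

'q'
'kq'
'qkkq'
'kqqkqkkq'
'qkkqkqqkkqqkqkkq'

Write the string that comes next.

kqqkqkkqqkkqkqqkqkkqkqqkkqqkqkkq

Applying the rule to each of the 16 symbols of qkkqkqqkkqqkqkkq gives the pieces kq qk qk kq qk kq kq qk qk kq kq qk kq qk qk kq, which concatenate to the answer.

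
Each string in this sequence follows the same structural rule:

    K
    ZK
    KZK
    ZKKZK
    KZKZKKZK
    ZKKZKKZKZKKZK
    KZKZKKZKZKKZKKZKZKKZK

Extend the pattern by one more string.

ZKKZKKZKZKKZKKZKZKKZKZKKZKKZKZKKZK

From term 3 onward, concatenate the second-to-last term with the last: K·ZK = KZK, ZK·KZK = ZKKZK, …
The next term joins ZKKZKKZKZKKZK and KZKZKKZKZKKZKKZKZKKZK.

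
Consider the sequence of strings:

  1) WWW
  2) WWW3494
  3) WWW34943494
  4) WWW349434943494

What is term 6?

WWW34943494349434943494

Each term is the previous one with 3494 appended.
From WWW349434943494, 2 further steps: WWW349434943494 → WWW3494349434943494 → (answer).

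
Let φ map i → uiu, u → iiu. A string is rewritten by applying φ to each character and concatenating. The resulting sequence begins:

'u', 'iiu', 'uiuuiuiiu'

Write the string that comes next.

iiuuiuiiuiiuuiuiiuuiuuiuiiu

Expanding uiuuiuiiu: u→iiu, i→uiu, u→iiu, u→iiu, i→uiu, u→iiu, i→uiu, i→uiu, u→iiu. Concatenated: iiu uiu iiu iiu uiu iiu uiu uiu iiu.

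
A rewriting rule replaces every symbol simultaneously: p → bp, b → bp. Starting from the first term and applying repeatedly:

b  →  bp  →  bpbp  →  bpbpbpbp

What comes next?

bpbpbpbpbpbpbpbp

Rewriting each symbol of bpbpbpbp: b→bp, p→bp, b→bp, p→bp, b→bp, p→bp, b→bp, p→bp, which concatenates to bp bp bp bp bp bp bp bp.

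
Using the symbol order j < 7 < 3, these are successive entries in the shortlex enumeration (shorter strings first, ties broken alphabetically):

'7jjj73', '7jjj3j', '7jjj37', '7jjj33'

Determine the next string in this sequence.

7jj7jj

The successor of 7jjj33 increments the rightmost position that isn't already 3 and resets every position after it to j.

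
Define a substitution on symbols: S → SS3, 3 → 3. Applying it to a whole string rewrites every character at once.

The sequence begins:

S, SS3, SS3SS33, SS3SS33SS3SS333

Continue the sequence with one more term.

Rewriting the 15 symbols of SS3SS33SS3SS333 one by one yields SS3 SS3 3 SS3 SS3 3 3 SS3 SS3 3 SS3 SS3 3 3 3; concatenated:

SS3SS33SS3SS333SS3SS33SS3SS3333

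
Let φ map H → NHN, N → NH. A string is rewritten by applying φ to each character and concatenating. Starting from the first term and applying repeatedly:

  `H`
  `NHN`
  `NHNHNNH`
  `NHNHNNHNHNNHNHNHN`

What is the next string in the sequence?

Rewriting the 17 symbols of NHNHNNHNHNNHNHNHN one by one yields NH NHN NH NHN NH NH NHN NH NHN NH NH NHN NH NHN NH NHN NH; concatenated:

NHNHNNHNHNNHNHNHNNHNHNNHNHNHNNHNHNNHNHNNH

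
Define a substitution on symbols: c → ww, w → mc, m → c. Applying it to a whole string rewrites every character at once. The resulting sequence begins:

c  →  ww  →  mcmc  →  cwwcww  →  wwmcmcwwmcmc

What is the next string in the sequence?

Expanding wwmcmcwwmcmc: w→mc, w→mc, m→c, c→ww, m→c, c→ww, w→mc, w→mc, m→c, c→ww, m→c, c→ww. Concatenated: mc mc c ww c ww mc mc c ww c ww.

mcmccwwcwwmcmccwwcww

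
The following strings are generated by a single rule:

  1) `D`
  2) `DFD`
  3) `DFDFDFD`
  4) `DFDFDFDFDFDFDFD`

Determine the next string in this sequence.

DFDFDFDFDFDFDFDFDFDFDFDFDFDFDFD

Every step duplicates the string with 'F' between the halves.
So the next term is two copies of DFDFDFDFDFDFDFD with 'F' between the halves.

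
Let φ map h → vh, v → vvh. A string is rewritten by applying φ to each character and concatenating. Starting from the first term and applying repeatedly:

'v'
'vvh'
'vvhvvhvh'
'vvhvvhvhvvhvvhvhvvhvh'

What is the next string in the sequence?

vvhvvhvhvvhvvhvhvvhvhvvhvvhvhvvhvvhvhvvhvhvvhvvhvhvvhvh

Replace each of the 21 characters of vvhvvhvhvvhvvhvhvvhvh in place — vvh vvh vh vvh vvh vh vvh vh vvh vvh vh vvh vvh vh vvh vh vvh vvh vh vvh vh — and concatenate.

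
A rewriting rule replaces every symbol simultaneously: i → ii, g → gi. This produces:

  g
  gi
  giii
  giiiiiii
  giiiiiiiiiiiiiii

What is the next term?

Rewriting the 16 symbols of giiiiiiiiiiiiiii one by one yields gi ii ii ii ii ii ii ii ii ii ii ii ii ii ii ii; concatenated:

giiiiiiiiiiiiiiiiiiiiiiiiiiiiiii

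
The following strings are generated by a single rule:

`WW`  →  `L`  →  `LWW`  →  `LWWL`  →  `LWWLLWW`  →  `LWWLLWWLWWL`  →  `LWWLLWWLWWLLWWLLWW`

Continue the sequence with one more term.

From term 3 onward, concatenate the last term with the second-to-last: L·WW = LWW, LWW·L = LWWL, …
The next term joins LWWLLWWLWWLLWWLLWW and LWWLLWWLWWL.

LWWLLWWLWWLLWWLLWWLWWLLWWLWWL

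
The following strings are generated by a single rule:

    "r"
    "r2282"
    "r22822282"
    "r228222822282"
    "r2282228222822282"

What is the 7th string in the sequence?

r228222822282228222822282

Each term is the previous one with 2282 appended.
From r2282228222822282, 2 further steps: r2282228222822282 → r22822282228222822282 → (answer).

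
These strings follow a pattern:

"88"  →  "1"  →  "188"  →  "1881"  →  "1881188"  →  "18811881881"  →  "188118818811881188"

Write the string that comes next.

18811881881188118818811881881

This is a Fibonacci-style word recurrence s(k) = s(k−1)·s(k−2): e.g. 1·88 = 188.
So term 8 is 188118818811881188·18811881881.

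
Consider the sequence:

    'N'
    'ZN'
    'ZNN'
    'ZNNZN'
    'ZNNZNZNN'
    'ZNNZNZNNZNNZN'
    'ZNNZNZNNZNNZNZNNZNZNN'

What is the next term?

This is a Fibonacci-style word recurrence s(k) = s(k−1)·s(k−2): e.g. ZN·N = ZNN.
So term 8 is ZNNZNZNNZNNZNZNNZNZNN·ZNNZNZNNZNNZN.

ZNNZNZNNZNNZNZNNZNZNNZNNZNZNNZNNZN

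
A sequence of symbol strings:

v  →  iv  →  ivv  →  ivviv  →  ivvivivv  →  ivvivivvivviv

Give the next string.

ivvivivvivvivivvivivv

Each term (from the third on) is the previous term followed by the one before it: term 3 = iv·v = ivv.
The next term joins ivvivivvivviv and ivvivivv.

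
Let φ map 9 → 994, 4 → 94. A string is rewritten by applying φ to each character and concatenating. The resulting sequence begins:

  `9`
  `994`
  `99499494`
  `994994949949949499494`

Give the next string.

Rewriting the 21 symbols of 994994949949949499494 one by one yields 994 994 94 994 994 94 994 94 994 994 94 994 994 94 994 94 994 994 94 994 94; concatenated:

9949949499499494994949949949499499494994949949949499494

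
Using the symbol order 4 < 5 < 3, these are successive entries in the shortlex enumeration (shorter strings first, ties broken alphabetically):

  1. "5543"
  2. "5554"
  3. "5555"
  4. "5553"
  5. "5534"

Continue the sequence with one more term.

The successor of 5534 increments the rightmost position that isn't already 3 and resets every position after it to 4.

5535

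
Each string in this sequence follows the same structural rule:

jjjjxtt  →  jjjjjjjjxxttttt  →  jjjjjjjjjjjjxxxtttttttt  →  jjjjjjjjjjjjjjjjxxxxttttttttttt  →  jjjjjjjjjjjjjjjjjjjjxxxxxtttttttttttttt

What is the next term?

jjjjjjjjjjjjjjjjjjjjjjjjxxxxxxttttttttttttttttt

Reading off run lengths: j runs 4, 8, 12, 16, 20; x runs 1, 2, 3, 4, 5; t runs 2, 5, 8, 11, 14 — each is linear in n (n = 1, 2, …).
At n = 6 the blocks have lengths 24, 6, 17.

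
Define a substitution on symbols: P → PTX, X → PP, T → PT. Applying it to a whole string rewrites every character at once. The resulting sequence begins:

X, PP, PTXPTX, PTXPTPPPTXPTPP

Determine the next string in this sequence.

Replace each of the 14 characters of PTXPTPPPTXPTPP in place — PTX PT PP PTX PT PTX PTX PTX PT PP PTX PT PTX PTX — and concatenate.

PTXPTPPPTXPTPTXPTXPTXPTPPPTXPTPTXPTX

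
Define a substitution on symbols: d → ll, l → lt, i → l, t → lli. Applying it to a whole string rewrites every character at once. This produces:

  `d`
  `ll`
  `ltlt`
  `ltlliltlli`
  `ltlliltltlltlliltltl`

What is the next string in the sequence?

Rewriting the 20 symbols of ltlliltltlltlliltltl one by one yields lt lli lt lt l lt lli lt lli lt lt lli lt lt l lt lli lt lli lt; concatenated:

ltlliltltlltlliltlliltltlliltltlltlliltllilt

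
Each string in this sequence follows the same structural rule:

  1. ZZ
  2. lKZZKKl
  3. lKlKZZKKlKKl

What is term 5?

lKlKlKlKZZKKlKKlKKlKKl

s(k+1) = lK·s(k)·KKl, so each term gains lK as a prefix and KKl as a suffix.
From lKlKZZKKlKKl, 2 further steps: lKlKZZKKlKKl → lKlKlKZZKKlKKlKKl → (answer).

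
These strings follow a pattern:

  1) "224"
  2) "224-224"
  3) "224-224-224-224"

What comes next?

224-224-224-224-224-224-224-224

Every step duplicates the string with '-' between the halves.
One more doubling of 224-224-224-224 gives the answer.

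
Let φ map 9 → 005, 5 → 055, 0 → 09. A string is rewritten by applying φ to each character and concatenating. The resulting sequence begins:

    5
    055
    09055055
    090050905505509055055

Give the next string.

Rewriting the 21 symbols of 090050905505509055055 one by one yields 09 005 09 09 055 09 005 09 055 055 09 055 055 09 005 09 055 055 09 055 055; concatenated:

090050909055090050905505509055055090050905505509055055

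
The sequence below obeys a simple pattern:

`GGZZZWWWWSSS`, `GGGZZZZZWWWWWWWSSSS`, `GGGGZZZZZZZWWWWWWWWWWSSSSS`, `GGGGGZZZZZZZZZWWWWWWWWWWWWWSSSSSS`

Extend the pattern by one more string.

The n-th term is n G's then 2n-1 Z's then 3n-2 W's then n+1 S's, where the shown terms are n = 2, 3, 4, 5.
At n = 6 the blocks have lengths 6, 11, 16, 7.

GGGGGGZZZZZZZZZZZWWWWWWWWWWWWWWWWSSSSSSS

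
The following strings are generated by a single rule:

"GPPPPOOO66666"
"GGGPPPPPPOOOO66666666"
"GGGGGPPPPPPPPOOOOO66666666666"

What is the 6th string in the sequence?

GGGGGGGGGGGPPPPPPPPPPPPPPOOOOOOOO66666666666666666666

Each string has the form G^{2n-1} P^{2n+2} O^{n+2} 6^{3n+2} (n = 1, 2, …).
At n = 6 the blocks have lengths 11, 14, 8, 20.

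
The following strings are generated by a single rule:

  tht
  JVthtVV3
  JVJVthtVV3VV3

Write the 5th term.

s(k+1) = JV·s(k)·VV3, so each term gains JV as a prefix and VV3 as a suffix.
From JVJVthtVV3VV3, 2 further steps: JVJVthtVV3VV3 → JVJVJVthtVV3VV3VV3 → (answer).

JVJVJVJVthtVV3VV3VV3VV3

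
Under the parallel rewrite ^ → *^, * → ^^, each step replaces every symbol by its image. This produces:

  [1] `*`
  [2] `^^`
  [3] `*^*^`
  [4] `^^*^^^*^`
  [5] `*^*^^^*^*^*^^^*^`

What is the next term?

Applying the rule to each of the 16 symbols of *^*^^^*^*^*^^^*^ gives the pieces ^^ *^ ^^ *^ *^ *^ ^^ *^ ^^ *^ ^^ *^ *^ *^ ^^ *^, which concatenate to the answer.

^^*^^^*^*^*^^^*^^^*^^^*^*^*^^^*^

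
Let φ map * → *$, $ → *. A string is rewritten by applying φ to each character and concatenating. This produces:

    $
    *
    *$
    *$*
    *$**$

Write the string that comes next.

Apply φ to *$**$ symbol by symbol: *→*$, $→*, *→*$, *→*$, $→*; joined: *$ * *$ *$ *.

*$**$*$*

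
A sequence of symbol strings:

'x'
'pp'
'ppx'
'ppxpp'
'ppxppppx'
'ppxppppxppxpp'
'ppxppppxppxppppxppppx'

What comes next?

ppxppppxppxppppxppppxppxppppxppxpp

This is a Fibonacci-style word recurrence s(k) = s(k−1)·s(k−2): e.g. pp·x = ppx.
So term 8 is ppxppppxppxppppxppppx·ppxppppxppxpp.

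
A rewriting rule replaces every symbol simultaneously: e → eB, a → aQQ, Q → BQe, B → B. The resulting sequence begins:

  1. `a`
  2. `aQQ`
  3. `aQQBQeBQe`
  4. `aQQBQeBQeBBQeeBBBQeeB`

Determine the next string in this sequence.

Rewriting the 21 symbols of aQQBQeBQeBBQeeBBBQeeB one by one yields aQQ BQe BQe B BQe eB B BQe eB B B BQe eB eB B B B BQe eB eB B; concatenated:

aQQBQeBQeBBQeeBBBQeeBBBBQeeBeBBBBBQeeBeBB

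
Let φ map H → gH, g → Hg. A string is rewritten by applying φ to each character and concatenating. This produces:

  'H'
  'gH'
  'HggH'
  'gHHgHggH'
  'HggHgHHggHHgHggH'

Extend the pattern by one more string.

Rewriting the 16 symbols of HggHgHHggHHgHggH one by one yields gH Hg Hg gH Hg gH gH Hg Hg gH gH Hg gH Hg Hg gH; concatenated:

gHHgHggHHggHgHHgHggHgHHggHHgHggH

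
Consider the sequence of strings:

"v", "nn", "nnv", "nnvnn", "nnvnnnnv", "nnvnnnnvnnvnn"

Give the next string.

From term 3 onward, concatenate the last term with the second-to-last: nn·v = nnv, nnv·nn = nnvnn, …
Continuing: nnvnnnnvnnvnn · nnvnnnnv gives term 7.

nnvnnnnvnnvnnnnvnnnnv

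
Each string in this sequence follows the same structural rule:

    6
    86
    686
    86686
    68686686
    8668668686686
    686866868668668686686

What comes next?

8668668686686686866868668668686686

This is a Fibonacci-style word recurrence s(k) = s(k−2)·s(k−1): e.g. 6·86 = 686.
The next term joins 8668668686686 and 686866868668668686686.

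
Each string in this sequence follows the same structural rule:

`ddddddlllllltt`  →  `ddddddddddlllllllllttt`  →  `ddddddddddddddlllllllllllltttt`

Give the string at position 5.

ddddddddddddddddddddddlllllllllllllllllltttttt

Reading off run lengths: d runs 6, 10, 14; l runs 6, 9, 12; t runs 2, 3, 4 — each is linear in n, where the shown terms are n = 2, 3, 4.
Setting n = 6 gives 22, 18, 6 characters in each block.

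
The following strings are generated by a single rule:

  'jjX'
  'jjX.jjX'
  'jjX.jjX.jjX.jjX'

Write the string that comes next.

jjX.jjX.jjX.jjX.jjX.jjX.jjX.jjX

Every step duplicates the string with '.' between the halves.
So the next term is two copies of jjX.jjX.jjX.jjX with '.' between the halves.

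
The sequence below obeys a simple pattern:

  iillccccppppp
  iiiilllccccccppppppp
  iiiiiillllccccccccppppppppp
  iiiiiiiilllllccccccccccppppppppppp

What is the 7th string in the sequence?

iiiiiiiiiiiiiillllllllccccccccccccccccppppppppppppppppp

Each string has the form i^{2n} l^{n+1} c^{2n+2} p^{2n+3} (n = 1, 2, …).
Setting n = 7 gives 14, 8, 16, 17 characters in each block.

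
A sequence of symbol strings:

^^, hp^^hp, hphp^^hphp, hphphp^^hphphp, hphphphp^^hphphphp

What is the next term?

s(k+1) = hp·s(k)·hp, so each term gains hp as a prefix and hp as a suffix.
One more step from hphphphp^^hphphphp gives the answer.

hphphphphp^^hphphphphp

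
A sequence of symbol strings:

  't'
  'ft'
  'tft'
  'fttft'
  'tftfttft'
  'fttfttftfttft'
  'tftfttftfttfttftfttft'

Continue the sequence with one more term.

fttfttftfttfttftfttftfttfttftfttft

From term 3 onward, concatenate the second-to-last term with the last: t·ft = tft, ft·tft = fttft, …
So term 8 is fttfttftfttft·tftfttftfttfttftfttft.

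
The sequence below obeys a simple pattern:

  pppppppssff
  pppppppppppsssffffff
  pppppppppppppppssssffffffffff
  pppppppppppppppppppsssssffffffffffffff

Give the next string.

pppppppppppppppppppppppssssssffffffffffffffffff

Reading off run lengths: p runs 7, 11, 15, 19; s runs 2, 3, 4, 5; f runs 2, 6, 10, 14 — each is linear in n (n = 1, 2, …).
At n = 5 the blocks have lengths 23, 6, 18.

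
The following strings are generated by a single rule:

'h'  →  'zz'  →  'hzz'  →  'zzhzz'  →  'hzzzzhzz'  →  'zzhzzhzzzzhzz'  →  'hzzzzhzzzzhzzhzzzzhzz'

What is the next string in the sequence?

This is a Fibonacci-style word recurrence s(k) = s(k−2)·s(k−1): e.g. h·zz = hzz.
Continuing: zzhzzhzzzzhzz · hzzzzhzzzzhzzhzzzzhzz gives term 8.

zzhzzhzzzzhzzhzzzzhzzzzhzzhzzzzhzz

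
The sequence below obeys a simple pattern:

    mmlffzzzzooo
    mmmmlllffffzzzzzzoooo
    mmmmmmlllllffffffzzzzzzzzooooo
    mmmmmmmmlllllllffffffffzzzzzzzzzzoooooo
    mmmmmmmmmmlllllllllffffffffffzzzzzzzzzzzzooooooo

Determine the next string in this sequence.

mmmmmmmmmmmmlllllllllllffffffffffffzzzzzzzzzzzzzzoooooooo

Reading off run lengths: m runs 2, 4, 6, 8, 10; l runs 1, 3, 5, 7, 9; f runs 2, 4, 6, 8, 10; z runs 4, 6, 8, 10, 12; o runs 3, 4, 5, 6, 7 — each is linear in n (n = 1, 2, …).
Setting n = 6 gives 12, 11, 12, 14, 8 characters in each block.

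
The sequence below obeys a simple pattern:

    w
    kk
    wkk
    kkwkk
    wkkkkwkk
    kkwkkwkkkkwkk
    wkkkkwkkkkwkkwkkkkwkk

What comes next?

This is a Fibonacci-style word recurrence s(k) = s(k−2)·s(k−1): e.g. w·kk = wkk.
So term 8 is kkwkkwkkkkwkk·wkkkkwkkkkwkkwkkkkwkk.

kkwkkwkkkkwkkwkkkkwkkkkwkkwkkkkwkk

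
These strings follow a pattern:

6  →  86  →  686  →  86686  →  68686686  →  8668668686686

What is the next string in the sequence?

686866868668668686686

From term 3 onward, concatenate the second-to-last term with the last: 6·86 = 686, 86·686 = 86686, …
So term 7 is 68686686·8668668686686.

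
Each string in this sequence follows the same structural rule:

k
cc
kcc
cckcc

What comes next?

This is a Fibonacci-style word recurrence s(k) = s(k−2)·s(k−1): e.g. k·cc = kcc.
The next term joins kcc and cckcc.

kcccckcc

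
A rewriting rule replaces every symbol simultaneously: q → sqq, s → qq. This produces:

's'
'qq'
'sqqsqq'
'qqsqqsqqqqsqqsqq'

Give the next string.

Rewriting the 16 symbols of qqsqqsqqqqsqqsqq one by one yields sqq sqq qq sqq sqq qq sqq sqq sqq sqq qq sqq sqq qq sqq sqq; concatenated:

sqqsqqqqsqqsqqqqsqqsqqsqqsqqqqsqqsqqqqsqqsqq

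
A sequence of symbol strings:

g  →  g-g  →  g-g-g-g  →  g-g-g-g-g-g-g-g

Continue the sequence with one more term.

Every step duplicates the string with '-' between the halves.
Doubling g-g-g-g-g-g-g-g with '-' between the halves:

g-g-g-g-g-g-g-g-g-g-g-g-g-g-g-g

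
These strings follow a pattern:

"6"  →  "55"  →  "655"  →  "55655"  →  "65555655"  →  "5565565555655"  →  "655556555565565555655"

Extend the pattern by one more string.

Each term (from the third on) is the two preceding terms concatenated in order: term 3 = 6·55 = 655.
Continuing: 5565565555655 · 655556555565565555655 gives term 8.

5565565555655655556555565565555655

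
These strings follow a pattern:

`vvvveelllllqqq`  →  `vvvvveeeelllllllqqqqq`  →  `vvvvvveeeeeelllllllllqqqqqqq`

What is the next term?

vvvvvvveeeeeeeelllllllllllqqqqqqqqq

Reading off run lengths: v runs 4, 5, 6; e runs 2, 4, 6; l runs 5, 7, 9; q runs 3, 5, 7 — each is linear in n (n = 1, 2, …).
For the next term, n = 4, so the run lengths are 7, 8, 11, 9.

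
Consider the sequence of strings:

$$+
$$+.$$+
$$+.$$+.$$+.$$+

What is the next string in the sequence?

Every step duplicates the string with '.' between the halves.
One more doubling of $$+.$$+.$$+.$$+ gives the answer.

$$+.$$+.$$+.$$+.$$+.$$+.$$+.$$+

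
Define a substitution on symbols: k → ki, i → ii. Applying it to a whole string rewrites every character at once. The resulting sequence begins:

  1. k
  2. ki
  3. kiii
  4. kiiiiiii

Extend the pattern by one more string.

kiiiiiiiiiiiiiii

Expanding kiiiiiii: k→ki, i→ii, i→ii, i→ii, i→ii, i→ii, i→ii, i→ii. Concatenated: ki ii ii ii ii ii ii ii.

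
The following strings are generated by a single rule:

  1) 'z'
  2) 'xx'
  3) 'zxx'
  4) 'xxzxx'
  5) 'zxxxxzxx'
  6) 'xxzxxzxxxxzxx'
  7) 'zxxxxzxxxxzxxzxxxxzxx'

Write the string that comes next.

xxzxxzxxxxzxxzxxxxzxxxxzxxzxxxxzxx

Each term (from the third on) is the two preceding terms concatenated in order: term 3 = z·xx = zxx.
The next term joins xxzxxzxxxxzxx and zxxxxzxxxxzxxzxxxxzxx.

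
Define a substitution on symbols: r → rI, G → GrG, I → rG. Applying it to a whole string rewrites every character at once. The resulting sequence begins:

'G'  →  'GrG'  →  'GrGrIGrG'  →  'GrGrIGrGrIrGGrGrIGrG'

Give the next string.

GrGrIGrGrIrGGrGrIGrGrIrGrIGrGGrGrIGrGrIrGGrGrIGrG

Replace each of the 20 characters of GrGrIGrGrIrGGrGrIGrG in place — GrG rI GrG rI rG GrG rI GrG rI rG rI GrG GrG rI GrG rI rG GrG rI GrG — and concatenate.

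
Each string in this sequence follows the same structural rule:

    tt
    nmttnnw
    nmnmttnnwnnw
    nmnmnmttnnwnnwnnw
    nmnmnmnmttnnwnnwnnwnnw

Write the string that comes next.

Every step adds nm to the front and nnw to the end of the previous string.
Applying this once more to nmnmnmnmttnnwnnwnnwnnw:

nmnmnmnmnmttnnwnnwnnwnnwnnw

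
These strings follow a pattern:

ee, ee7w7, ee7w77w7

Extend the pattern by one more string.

Every step adds 7w7 to the end: s(k+1) = s(k)·7w7.
One more step from ee7w77w7 gives the answer.

ee7w77w77w7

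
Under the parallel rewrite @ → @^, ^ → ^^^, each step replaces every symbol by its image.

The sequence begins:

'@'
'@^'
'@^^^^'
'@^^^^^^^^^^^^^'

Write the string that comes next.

Rewriting the 14 symbols of @^^^^^^^^^^^^^ one by one yields @^ ^^^ ^^^ ^^^ ^^^ ^^^ ^^^ ^^^ ^^^ ^^^ ^^^ ^^^ ^^^ ^^^; concatenated:

@^^^^^^^^^^^^^^^^^^^^^^^^^^^^^^^^^^^^^^^^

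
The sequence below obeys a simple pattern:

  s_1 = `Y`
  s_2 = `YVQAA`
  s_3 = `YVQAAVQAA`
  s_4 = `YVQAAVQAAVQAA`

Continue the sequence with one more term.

Each term is the previous one with VQAA appended.
One more step from YVQAAVQAAVQAA gives the answer.

YVQAAVQAAVQAAVQAA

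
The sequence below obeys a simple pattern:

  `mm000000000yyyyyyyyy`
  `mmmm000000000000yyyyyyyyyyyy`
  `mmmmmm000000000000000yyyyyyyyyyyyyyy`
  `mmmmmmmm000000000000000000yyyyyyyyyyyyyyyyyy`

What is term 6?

Each string has the form m^{2n-2} 0^{3n+3} y^{3n+3}, where the shown terms are n = 2, 3, 4, 5.
Setting n = 7 gives 12, 24, 24 characters in each block.

mmmmmmmmmmmm000000000000000000000000yyyyyyyyyyyyyyyyyyyyyyyy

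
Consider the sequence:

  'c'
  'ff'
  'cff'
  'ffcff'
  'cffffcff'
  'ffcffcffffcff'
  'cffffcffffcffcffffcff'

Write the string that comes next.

ffcffcffffcffcffffcffffcffcffffcff

This is a Fibonacci-style word recurrence s(k) = s(k−2)·s(k−1): e.g. c·ff = cff.
So term 8 is ffcffcffffcff·cffffcffffcffcffffcff.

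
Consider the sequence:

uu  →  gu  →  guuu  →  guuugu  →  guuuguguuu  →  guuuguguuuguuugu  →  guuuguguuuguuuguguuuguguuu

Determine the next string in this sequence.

guuuguguuuguuuguguuuguguuuguuuguguuuguuugu

This is a Fibonacci-style word recurrence s(k) = s(k−1)·s(k−2): e.g. gu·uu = guuu.
Continuing: guuuguguuuguuuguguuuguguuu · guuuguguuuguuugu gives term 8.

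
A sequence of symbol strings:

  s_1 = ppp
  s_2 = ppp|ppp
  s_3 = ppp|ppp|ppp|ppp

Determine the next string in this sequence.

Each string is two copies of the previous one joined by '|'.
Doubling ppp|ppp|ppp|ppp with '|' between the halves:

ppp|ppp|ppp|ppp|ppp|ppp|ppp|ppp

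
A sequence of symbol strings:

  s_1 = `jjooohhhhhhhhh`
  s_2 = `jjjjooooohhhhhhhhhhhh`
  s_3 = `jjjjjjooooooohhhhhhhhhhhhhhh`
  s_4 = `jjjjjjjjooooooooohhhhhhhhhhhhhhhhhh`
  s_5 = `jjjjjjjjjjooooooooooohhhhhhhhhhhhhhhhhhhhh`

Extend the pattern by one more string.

jjjjjjjjjjjjooooooooooooohhhhhhhhhhhhhhhhhhhhhhhh

The n-th term is 2n-2 j's then 2n-1 o's then 3n+3 h's, where the shown terms are n = 2, 3, 4, 5, 6.
Setting n = 7 gives 12, 13, 24 characters in each block.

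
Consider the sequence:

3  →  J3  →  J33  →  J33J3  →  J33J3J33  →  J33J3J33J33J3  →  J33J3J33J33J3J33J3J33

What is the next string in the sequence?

From term 3 onward, concatenate the last term with the second-to-last: J3·3 = J33, J33·J3 = J33J3, …
The next term joins J33J3J33J33J3J33J3J33 and J33J3J33J33J3.

J33J3J33J33J3J33J3J33J33J3J33J33J3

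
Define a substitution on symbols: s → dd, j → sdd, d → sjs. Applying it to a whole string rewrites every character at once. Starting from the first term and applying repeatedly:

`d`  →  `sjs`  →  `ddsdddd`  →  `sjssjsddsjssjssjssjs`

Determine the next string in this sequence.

Rewriting the 20 symbols of sjssjsddsjssjssjssjs one by one yields dd sdd dd dd sdd dd sjs sjs dd sdd dd dd sdd dd dd sdd dd dd sdd dd; concatenated:

ddsddddddsddddsjssjsddsddddddsddddddsddddddsdddd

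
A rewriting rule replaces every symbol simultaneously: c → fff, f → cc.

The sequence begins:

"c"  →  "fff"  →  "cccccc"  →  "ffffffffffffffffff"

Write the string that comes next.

cccccccccccccccccccccccccccccccccccc

φ(ffffffffffffffffff) expands symbol-by-symbol to cc cc cc cc cc cc cc cc cc cc cc cc cc cc cc cc cc cc; joining the 18 pieces gives the next term.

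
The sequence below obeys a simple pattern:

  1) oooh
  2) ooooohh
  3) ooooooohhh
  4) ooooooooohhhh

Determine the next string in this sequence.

ooooooooooohhhhh

Term n consists of 2n+1 o's, followed by n h's (n = 1, 2, …).
For the next term, n = 5, so the run lengths are 11, 5.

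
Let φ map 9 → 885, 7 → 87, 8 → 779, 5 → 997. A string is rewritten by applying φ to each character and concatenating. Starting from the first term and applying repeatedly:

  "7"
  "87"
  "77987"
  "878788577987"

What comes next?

7798777987779779997878788577987

Apply φ to 878788577987 symbol by symbol: 8→779, 7→87, 8→779, 7→87, 8→779, 8→779, 5→997, 7→87, 7→87, 9→885, 8→779, 7→87; joined: 779 87 779 87 779 779 997 87 87 885 779 87.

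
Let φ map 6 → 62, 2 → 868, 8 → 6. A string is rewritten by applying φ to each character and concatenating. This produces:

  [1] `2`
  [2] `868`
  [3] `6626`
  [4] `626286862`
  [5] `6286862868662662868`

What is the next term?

Rewriting the 19 symbols of 6286862868662662868 one by one yields 62 868 6 62 6 62 868 6 62 6 62 62 868 62 62 868 6 62 6; concatenated:

628686626628686626626286862628686626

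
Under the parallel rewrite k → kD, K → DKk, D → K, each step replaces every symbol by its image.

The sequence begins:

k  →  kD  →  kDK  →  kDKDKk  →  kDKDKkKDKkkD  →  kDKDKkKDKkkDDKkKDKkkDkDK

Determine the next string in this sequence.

Rewriting the 24 symbols of kDKDKkKDKkkDDKkKDKkkDkDK one by one yields kD K DKk K DKk kD DKk K DKk kD kD K K DKk kD DKk K DKk kD kD K kD K DKk; concatenated:

kDKDKkKDKkkDDKkKDKkkDkDKKDKkkDDKkKDKkkDkDKkDKDKk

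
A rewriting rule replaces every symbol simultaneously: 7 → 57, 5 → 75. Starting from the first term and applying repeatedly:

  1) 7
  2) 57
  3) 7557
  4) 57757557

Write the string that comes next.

Expanding 57757557: 5→75, 7→57, 7→57, 5→75, 7→57, 5→75, 5→75, 7→57. Concatenated: 75 57 57 75 57 75 75 57.

7557577557757557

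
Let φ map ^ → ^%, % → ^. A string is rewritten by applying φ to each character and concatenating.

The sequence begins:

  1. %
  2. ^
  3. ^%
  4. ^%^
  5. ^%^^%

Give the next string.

^%^^%^%^

Expanding ^%^^%: ^→^%, %→^, ^→^%, ^→^%, %→^. Concatenated: ^% ^ ^% ^% ^.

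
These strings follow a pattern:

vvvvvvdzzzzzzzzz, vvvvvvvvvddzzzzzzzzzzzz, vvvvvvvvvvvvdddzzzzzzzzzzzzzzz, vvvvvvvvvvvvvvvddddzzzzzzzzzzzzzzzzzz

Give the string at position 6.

The n-th term is 3n v's then n-1 d's then 3n+3 z's, where the shown terms are n = 2, 3, 4, 5.
For term 6, n = 7, so the run lengths are 21, 6, 24.

vvvvvvvvvvvvvvvvvvvvvddddddzzzzzzzzzzzzzzzzzzzzzzzz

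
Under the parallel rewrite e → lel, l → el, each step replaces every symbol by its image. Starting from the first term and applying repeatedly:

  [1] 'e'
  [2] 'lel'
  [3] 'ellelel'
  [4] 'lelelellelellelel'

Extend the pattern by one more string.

Applying the rule to each of the 17 symbols of lelelellelellelel gives the pieces el lel el lel el lel el el lel el lel el el lel el lel el, which concatenate to the answer.

ellelellelellelelellelellelelellelellelel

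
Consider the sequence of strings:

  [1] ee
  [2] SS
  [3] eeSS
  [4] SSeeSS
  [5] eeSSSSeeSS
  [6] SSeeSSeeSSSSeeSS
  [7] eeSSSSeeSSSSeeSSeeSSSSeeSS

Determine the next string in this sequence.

This is a Fibonacci-style word recurrence s(k) = s(k−2)·s(k−1): e.g. ee·SS = eeSS.
So term 8 is SSeeSSeeSSSSeeSS·eeSSSSeeSSSSeeSSeeSSSSeeSS.

SSeeSSeeSSSSeeSSeeSSSSeeSSSSeeSSeeSSSSeeSS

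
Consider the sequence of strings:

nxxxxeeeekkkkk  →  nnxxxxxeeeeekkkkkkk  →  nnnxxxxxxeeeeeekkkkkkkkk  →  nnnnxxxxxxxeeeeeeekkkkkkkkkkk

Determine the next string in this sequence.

nnnnnxxxxxxxxeeeeeeeekkkkkkkkkkkkk

Each string has the form n^{n-1} x^{n+2} e^{n+2} k^{2n+1}, where the shown terms are n = 2, 3, 4, 5.
At n = 6 the blocks have lengths 5, 8, 8, 13.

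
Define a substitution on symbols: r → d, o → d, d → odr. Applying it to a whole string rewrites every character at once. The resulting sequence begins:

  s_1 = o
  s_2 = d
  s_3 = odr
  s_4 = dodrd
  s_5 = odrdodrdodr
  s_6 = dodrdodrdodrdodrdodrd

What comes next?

odrdodrdodrdodrdodrdodrdodrdodrdodrdodrdodr

Replace each of the 21 characters of dodrdodrdodrdodrdodrd in place — odr d odr d odr d odr d odr d odr d odr d odr d odr d odr d odr — and concatenate.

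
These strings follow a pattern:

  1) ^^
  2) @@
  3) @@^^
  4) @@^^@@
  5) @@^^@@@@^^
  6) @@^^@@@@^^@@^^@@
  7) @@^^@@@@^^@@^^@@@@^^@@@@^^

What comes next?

This is a Fibonacci-style word recurrence s(k) = s(k−1)·s(k−2): e.g. @@·^^ = @@^^.
So term 8 is @@^^@@@@^^@@^^@@@@^^@@@@^^·@@^^@@@@^^@@^^@@.

@@^^@@@@^^@@^^@@@@^^@@@@^^@@^^@@@@^^@@^^@@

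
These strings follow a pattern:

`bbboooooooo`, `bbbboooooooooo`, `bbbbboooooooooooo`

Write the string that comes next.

Reading off run lengths: b runs 3, 4, 5; o runs 8, 10, 12 — each is linear in n, where the shown terms are n = 3, 4, 5.
Setting n = 6 gives 6, 14 characters in each block.

bbbbbboooooooooooooo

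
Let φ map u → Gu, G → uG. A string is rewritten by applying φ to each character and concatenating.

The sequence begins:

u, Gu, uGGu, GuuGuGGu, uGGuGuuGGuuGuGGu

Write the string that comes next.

GuuGuGGuuGGuGuuGuGGuGuuGGuuGuGGu

Applying the rule to each of the 16 symbols of uGGuGuuGGuuGuGGu gives the pieces Gu uG uG Gu uG Gu Gu uG uG Gu Gu uG Gu uG uG Gu, which concatenate to the answer.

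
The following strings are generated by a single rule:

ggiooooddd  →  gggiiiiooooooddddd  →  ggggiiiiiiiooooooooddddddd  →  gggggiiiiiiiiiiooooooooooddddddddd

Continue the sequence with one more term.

Each string has the form g^{n+1} i^{3n-2} o^{2n+2} d^{2n+1} (n = 1, 2, …).
Setting n = 5 gives 6, 13, 12, 11 characters in each block.

ggggggiiiiiiiiiiiiiooooooooooooddddddddddd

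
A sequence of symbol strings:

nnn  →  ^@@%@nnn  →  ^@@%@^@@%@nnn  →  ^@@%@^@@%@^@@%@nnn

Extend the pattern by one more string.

The strings grow by a fixed prefix ^@@%@ each time.
Applying this once more to ^@@%@^@@%@^@@%@nnn:

^@@%@^@@%@^@@%@^@@%@nnn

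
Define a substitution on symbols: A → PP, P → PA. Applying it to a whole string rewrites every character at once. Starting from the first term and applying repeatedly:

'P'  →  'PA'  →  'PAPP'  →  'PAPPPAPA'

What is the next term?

PAPPPAPAPAPPPAPP

Apply φ to PAPPPAPA symbol by symbol: P→PA, A→PP, P→PA, P→PA, P→PA, A→PP, P→PA, A→PP; joined: PA PP PA PA PA PP PA PP.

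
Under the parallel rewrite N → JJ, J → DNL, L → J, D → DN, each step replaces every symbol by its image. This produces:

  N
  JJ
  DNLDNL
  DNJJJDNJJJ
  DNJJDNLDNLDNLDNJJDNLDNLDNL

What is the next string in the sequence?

Rewriting the 26 symbols of DNJJDNLDNLDNLDNJJDNLDNLDNL one by one yields DN JJ DNL DNL DN JJ J DN JJ J DN JJ J DN JJ DNL DNL DN JJ J DN JJ J DN JJ J; concatenated:

DNJJDNLDNLDNJJJDNJJJDNJJJDNJJDNLDNLDNJJJDNJJJDNJJJ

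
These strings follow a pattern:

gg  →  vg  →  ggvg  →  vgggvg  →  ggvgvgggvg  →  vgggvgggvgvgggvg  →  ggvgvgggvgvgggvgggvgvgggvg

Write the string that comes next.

vgggvgggvgvgggvgggvgvgggvgvgggvgggvgvgggvg

From term 3 onward, concatenate the second-to-last term with the last: gg·vg = ggvg, vg·ggvg = vgggvg, …
The next term joins vgggvgggvgvgggvg and ggvgvgggvgvgggvgggvgvgggvg.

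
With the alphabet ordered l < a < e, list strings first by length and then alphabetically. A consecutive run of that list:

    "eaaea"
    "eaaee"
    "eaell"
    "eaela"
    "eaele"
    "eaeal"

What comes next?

eaeaa

The successor of eaeal increments the rightmost position that isn't already e and resets every position after it to l.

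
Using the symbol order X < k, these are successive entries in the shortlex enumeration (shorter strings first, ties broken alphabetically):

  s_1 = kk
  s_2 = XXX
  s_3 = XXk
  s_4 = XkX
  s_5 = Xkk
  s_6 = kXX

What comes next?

The successor of kXX increments the rightmost position that isn't already k and resets every position after it to X.

kXk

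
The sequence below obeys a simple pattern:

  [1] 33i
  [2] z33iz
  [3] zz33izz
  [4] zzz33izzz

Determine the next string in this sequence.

s(k+1) = z·s(k)·z, so each term gains z as a prefix and z as a suffix.
Applying this once more to zzz33izzz:

zzzz33izzzz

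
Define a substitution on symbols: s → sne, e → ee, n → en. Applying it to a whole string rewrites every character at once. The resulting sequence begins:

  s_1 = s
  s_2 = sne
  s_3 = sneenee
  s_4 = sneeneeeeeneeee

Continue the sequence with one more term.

φ(sneeneeeeeneeee) expands symbol-by-symbol to sne en ee ee en ee ee ee ee ee en ee ee ee ee; joining the 15 pieces gives the next term.

sneeneeeeeneeeeeeeeeeeneeeeeeee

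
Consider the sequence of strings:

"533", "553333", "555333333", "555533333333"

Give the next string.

555553333333333

Term n consists of n 5's, followed by 2n 3's (n = 1, 2, …).
At n = 5 the blocks have lengths 5, 10.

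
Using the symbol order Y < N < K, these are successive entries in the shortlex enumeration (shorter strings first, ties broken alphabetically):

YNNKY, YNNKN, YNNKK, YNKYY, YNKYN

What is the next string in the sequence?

Treat YNKYN as a base-3 numeral over the given alphabet and add one, carrying through any trailing K's.

YNKYK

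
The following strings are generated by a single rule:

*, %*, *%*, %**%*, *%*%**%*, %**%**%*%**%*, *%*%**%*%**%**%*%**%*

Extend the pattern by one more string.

From term 3 onward, concatenate the second-to-last term with the last: *·%* = *%*, %*·*%* = %**%*, …
The next term joins %**%**%*%**%* and *%*%**%*%**%**%*%**%*.

%**%**%*%**%**%*%**%*%**%**%*%**%*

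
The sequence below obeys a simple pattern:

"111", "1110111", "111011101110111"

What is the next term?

1110111011101110111011101110111

Each string is two copies of the previous one joined by '0'.
One more doubling of 111011101110111 gives the answer.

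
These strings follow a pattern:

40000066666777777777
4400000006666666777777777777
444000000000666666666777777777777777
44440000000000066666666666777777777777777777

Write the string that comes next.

Each string has the form 4^{n-2} 0^{2n-1} 6^{2n-1} 7^{3n}, where the shown terms are n = 3, 4, 5, 6.
At n = 7 the blocks have lengths 5, 13, 13, 21.

4444400000000000006666666666666777777777777777777777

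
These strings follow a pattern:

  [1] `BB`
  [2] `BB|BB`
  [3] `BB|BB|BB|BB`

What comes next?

BB|BB|BB|BB|BB|BB|BB|BB

s(k+1) = s(k)·|·s(k) — each term doubles the last with '|' between the halves.
So the next term is two copies of BB|BB|BB|BB with '|' between the halves.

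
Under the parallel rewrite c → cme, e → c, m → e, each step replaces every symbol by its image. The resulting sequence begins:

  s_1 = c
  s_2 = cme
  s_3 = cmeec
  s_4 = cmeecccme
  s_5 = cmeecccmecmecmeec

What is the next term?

cmeecccmecmecmeeccmeeccmeecccme

φ(cmeecccmecmecmeec) expands symbol-by-symbol to cme e c c cme cme cme e c cme e c cme e c c cme; joining the 17 pieces gives the next term.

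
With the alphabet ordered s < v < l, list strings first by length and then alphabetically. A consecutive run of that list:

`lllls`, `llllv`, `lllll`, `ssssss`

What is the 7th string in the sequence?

ssssvs

Advancing 3 positions from ssssss through ssssss → sssssv → sssssl reaches term 7.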